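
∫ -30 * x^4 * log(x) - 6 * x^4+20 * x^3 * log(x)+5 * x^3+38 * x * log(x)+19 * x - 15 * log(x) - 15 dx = x*(-6*x^4 + 5*x^3 + 19*x - 15)*log(x) + C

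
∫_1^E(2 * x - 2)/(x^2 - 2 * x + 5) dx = -log(4) + log((-1 + E)^2 + 4)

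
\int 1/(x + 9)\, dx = log(x/3 + 3) + C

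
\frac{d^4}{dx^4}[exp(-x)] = exp(-x)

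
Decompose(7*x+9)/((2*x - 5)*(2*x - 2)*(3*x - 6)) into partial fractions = 53/(9*(2*x - 5)) + 8/(9*(x - 1)) - 23/(6*(x - 2))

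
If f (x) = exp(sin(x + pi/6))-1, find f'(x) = exp(sin(x + pi/6))*cos(x + pi/6)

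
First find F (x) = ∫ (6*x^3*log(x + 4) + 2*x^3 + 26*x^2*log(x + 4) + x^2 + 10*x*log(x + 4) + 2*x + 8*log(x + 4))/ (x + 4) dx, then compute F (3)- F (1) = -5*log(5) + 69*log(7)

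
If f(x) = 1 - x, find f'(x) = -1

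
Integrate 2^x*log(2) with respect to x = 2^x + C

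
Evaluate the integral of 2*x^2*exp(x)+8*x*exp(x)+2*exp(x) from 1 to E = -4*E + 2*(-1 + 2*E + exp(2))*exp(E)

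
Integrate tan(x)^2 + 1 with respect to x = tan(x) + C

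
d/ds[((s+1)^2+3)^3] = 6*s^5 + 30*s^4 + 96*s^3 + 168*s^2 + 192*s + 96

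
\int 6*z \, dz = 3*z^2 + C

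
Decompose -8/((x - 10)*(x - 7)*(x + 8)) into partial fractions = -4/(135*(x + 8)) + 8/(45*(x - 7)) - 4/(27*(x - 10))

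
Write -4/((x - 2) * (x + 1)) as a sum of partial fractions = 4/(3*(x + 1)) - 4/(3*(x - 2))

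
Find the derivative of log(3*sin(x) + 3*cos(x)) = 1/tan(x + pi/4)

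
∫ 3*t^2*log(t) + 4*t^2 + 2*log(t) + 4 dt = t*(t^2 + 2)*(log(t) + 1) + C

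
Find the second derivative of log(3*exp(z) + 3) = exp(z)/(exp(2*z) + 2*exp(z) + 1)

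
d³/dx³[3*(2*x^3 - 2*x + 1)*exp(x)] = 6*x^3*exp(x) + 54*x^2*exp(x) + 102*x*exp(x) + 21*exp(x)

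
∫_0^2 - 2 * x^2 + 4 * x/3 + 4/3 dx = 0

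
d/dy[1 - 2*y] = -2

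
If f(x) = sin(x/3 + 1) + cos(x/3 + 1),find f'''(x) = -sqrt(2)*cos(x/3 + pi/4 + 1)/27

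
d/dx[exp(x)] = exp(x)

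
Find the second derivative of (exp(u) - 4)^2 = 4*exp(2*u) - 8*exp(u)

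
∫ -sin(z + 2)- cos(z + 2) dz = sqrt(2)*cos(z + pi/4 + 2) + C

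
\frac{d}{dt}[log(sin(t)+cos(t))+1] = 1/tan(t + pi/4)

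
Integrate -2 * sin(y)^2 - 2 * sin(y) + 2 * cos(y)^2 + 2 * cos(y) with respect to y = (sqrt(2)*sin(y + pi/4) + 1)^2 + C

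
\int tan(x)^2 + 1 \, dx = tan(x) + C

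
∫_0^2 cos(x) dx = sin(2)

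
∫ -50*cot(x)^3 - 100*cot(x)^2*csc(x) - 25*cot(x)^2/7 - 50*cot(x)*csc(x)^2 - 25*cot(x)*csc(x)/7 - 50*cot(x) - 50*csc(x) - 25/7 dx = 25*(cot(x) + csc(x))^2 + 25*cot(x)/7 + 25*csc(x)/7 + C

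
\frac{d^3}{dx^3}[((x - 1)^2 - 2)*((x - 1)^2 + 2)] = 24*x - 24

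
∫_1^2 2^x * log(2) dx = 2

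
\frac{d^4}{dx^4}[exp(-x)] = exp(-x)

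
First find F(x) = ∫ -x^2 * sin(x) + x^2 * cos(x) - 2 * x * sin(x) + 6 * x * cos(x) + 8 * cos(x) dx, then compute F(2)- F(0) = 16*cos(2) - 4 + 16*sin(2)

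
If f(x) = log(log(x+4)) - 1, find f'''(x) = (2*log(x + 4)^2 + 3*log(x + 4) + 2)/(x^3*log(x + 4)^3 + 12*x^2*log(x + 4)^3 + 48*x*log(x + 4)^3 + 64*log(x + 4)^3)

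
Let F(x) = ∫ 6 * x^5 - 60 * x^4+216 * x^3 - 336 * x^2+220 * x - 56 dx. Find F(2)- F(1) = -9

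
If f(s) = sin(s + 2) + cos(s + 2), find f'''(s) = sin(s + 2) - cos(s + 2)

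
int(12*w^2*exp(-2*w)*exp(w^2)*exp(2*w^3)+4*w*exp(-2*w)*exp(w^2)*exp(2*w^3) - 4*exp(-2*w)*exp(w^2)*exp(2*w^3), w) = 2*exp(w*(2*w^2 + w - 2)) + C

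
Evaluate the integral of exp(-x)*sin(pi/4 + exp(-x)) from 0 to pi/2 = -cos(pi/4 + 1) + cos(exp(-pi/2) + pi/4)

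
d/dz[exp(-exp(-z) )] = exp(-z - exp(-z))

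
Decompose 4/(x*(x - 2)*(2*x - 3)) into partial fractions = -16/(3*(2*x - 3)) + 2/(x - 2) + 2/(3*x)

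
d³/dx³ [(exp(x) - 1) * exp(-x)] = exp(-x)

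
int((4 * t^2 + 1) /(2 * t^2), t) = 2*t - 1/(2*t) + C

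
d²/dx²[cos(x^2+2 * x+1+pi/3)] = -4*x^2*cos(x^2 + 2*x + 1 + pi/3) - 8*x*cos(x^2 + 2*x + 1 + pi/3) - 2*sin(x^2 + 2*x + 1 + pi/3) - 4*cos(x^2 + 2*x + 1 + pi/3)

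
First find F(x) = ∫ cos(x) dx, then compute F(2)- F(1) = -sin(1) + sin(2)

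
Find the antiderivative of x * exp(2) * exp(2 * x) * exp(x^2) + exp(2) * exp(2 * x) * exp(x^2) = exp((x + 1)^2 + 1)/2 + C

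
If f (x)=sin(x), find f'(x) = cos(x)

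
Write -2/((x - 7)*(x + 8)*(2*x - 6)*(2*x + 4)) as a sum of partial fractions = 1/(1980*(x + 8)) - 1/(540*(x + 2)) + 1/(440*(x - 3)) - 1/(1080*(x - 7))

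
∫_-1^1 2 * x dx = 0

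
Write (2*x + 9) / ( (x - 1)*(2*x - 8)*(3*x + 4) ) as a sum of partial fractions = 57/(224*(3*x + 4)) - 11/(42*(x - 1)) + 17/(96*(x - 4))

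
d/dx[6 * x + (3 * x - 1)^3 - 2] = 81*x^2 - 54*x + 15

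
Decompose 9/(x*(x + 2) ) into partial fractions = -9/(2*(x + 2)) + 9/(2*x)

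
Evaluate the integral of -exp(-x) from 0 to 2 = -1 + exp(-2)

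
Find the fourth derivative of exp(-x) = exp(-x)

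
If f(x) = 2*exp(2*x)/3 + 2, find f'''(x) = 16*exp(2*x)/3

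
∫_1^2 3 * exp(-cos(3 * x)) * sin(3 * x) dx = -exp(-cos(3)) + exp(-cos(6))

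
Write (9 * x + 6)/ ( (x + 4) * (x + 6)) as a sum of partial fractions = 24/(x + 6) - 15/(x + 4)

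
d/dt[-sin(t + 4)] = -cos(t + 4)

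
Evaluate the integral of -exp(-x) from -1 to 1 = -E + exp(-1)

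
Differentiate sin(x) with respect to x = cos(x)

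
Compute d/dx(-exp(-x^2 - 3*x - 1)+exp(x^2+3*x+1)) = (2*x*exp(2*x^2 + 6*x + 2) + 2*x + 3*exp(2*x^2 + 6*x + 2) + 3)*exp(-x^2 - 3*x - 1)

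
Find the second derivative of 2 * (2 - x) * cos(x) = 2*x*cos(x) + 4*sin(x) - 4*cos(x)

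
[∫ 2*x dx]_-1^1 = 0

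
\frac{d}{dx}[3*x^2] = 6*x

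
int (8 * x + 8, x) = 4*x^2 + 8*x + C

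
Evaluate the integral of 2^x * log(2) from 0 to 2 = 3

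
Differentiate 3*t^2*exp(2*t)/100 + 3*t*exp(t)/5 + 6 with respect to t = 3*t^2*exp(2*t)/50 + 3*t*exp(2*t)/50 + 3*t*exp(t)/5 + 3*exp(t)/5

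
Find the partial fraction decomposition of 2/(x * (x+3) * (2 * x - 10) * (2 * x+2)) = -1/(96*(x + 3)) + 1/(24*(x + 1)) + 1/(480*(x - 5)) - 1/(30*x)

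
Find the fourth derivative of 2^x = 2^x*log(2)^4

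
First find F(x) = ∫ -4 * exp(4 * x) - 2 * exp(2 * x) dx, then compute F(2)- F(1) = -exp(8) + exp(2)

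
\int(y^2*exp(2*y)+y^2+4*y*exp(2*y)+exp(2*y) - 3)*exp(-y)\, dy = 2*((y + 1)^2 - 2)*sinh(y) + C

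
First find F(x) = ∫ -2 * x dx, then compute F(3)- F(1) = -8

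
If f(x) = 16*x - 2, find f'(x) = 16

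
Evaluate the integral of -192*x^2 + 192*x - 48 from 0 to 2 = -224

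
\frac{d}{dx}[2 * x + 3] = 2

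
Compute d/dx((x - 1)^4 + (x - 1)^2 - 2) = 4*x^3 - 12*x^2 + 14*x - 6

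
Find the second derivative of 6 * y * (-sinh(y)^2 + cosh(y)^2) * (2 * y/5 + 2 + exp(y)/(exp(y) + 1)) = (-30*y*exp(2*y) + 30*y*exp(y) + 24*exp(3*y) + 132*exp(2*y) + 132*exp(y) + 24)/(5*exp(3*y) + 15*exp(2*y) + 15*exp(y) + 5)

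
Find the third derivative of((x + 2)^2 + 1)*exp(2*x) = 8*x^2*exp(2*x) + 56*x*exp(2*x) + 100*exp(2*x)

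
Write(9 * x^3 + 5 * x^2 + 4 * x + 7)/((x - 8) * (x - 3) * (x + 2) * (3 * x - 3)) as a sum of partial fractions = 53/(450*(x + 2)) + 25/(126*(x - 1)) - 307/(150*(x - 3)) + 4967/(1050*(x - 8))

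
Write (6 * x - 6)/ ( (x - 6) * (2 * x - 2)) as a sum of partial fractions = 3/(x - 6)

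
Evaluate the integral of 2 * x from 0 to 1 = 1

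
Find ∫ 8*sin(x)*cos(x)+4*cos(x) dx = (2*sin(x) + 1)^2 + C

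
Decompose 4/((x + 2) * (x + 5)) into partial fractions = -4/(3*(x + 5)) + 4/(3*(x + 2))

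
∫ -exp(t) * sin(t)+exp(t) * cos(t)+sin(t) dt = (exp(t) - 1)*cos(t) + C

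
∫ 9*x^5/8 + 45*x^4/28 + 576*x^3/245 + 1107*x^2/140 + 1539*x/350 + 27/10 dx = 3*x^6/16 + 9*x^5/28 + 144*x^4/245 + 369*x^3/140 + 1539*x^2/700 + 27*x/10 + C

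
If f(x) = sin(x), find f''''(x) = sin(x)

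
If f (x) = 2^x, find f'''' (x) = 2^x*log(2)^4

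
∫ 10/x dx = 10*log(x) + C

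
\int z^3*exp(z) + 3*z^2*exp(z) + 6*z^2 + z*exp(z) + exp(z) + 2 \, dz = z*(z^2 + 1)*(exp(z) + 2) + C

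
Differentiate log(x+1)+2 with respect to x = 1/(x + 1)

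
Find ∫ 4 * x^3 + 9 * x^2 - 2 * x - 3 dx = x^4 + 3*x^3 - x^2 - 3*x + C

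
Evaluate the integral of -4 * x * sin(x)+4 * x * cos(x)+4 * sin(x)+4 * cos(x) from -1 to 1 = 8*cos(1)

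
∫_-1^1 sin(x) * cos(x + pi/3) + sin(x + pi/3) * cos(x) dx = sqrt(3)*sin(2)/2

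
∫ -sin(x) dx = cos(x) + C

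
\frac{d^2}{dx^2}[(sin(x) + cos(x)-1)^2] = -4*sin(2*x) + 2*sqrt(2)*sin(x + pi/4)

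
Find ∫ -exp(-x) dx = exp(-x) + C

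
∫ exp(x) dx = exp(x) + C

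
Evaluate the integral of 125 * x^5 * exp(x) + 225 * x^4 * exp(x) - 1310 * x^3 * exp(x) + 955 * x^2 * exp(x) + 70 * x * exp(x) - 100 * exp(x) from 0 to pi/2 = pi*(-5 + 5*pi/2)*(4 - 5*pi/2)*(-5*pi^2/4 + 5 + 7*pi/2)*exp(pi/2)/2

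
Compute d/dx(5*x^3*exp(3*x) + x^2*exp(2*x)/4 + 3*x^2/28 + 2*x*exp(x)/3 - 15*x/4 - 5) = 15*x^3*exp(3*x) + 15*x^2*exp(3*x) + x^2*exp(2*x)/2 + x*exp(2*x)/2 + 2*x*exp(x)/3 + 3*x/14 + 2*exp(x)/3 - 15/4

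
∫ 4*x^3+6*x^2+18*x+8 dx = x^4 + 2*x^3 + 9*x^2 + 8*x + C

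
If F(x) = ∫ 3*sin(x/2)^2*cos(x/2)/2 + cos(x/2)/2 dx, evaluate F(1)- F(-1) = -sin(3/2)/2 + 7*sin(1/2)/2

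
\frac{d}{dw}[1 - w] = -1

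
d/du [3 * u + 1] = 3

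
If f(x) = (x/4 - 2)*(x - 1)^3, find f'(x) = x^3 - 33*x^2/4 + 27*x/2 - 25/4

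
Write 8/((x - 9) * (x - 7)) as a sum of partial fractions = -4/(x - 7) + 4/(x - 9)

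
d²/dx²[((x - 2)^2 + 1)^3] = 30*x^4 - 240*x^3 + 756*x^2 - 1104*x + 630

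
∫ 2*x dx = x^2 + C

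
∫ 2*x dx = x^2 + C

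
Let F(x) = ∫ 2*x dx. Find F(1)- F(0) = 1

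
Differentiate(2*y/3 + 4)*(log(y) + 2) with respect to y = (2*y*log(y) + 6*y + 12)/(3*y)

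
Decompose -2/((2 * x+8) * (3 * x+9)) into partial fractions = 1/(3*(x + 4)) - 1/(3*(x + 3))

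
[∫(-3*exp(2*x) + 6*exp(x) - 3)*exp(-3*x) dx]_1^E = (-1 + exp(-E))^3 - (-1 + exp(-1))^3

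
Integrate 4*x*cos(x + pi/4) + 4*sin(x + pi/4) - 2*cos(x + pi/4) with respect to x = (4*x - 2)*sin(x + pi/4) + C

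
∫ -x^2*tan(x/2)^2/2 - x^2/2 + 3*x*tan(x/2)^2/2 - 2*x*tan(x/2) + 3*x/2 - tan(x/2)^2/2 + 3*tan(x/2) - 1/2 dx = (-x^2 + 3*x - 1)*tan(x/2) + C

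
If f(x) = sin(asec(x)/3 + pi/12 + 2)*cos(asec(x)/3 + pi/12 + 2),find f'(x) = cos(2*asec(x)/3 + pi/6 + 4)/(3*x^2*sqrt(1 - 1/x^2))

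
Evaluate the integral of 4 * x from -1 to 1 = 0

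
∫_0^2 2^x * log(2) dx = 3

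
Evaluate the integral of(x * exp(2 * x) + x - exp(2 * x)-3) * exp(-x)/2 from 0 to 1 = -E/2 + exp(-1)/2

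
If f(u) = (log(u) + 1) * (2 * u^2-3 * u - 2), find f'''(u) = (4*u^2 + 3*u - 4)/u^3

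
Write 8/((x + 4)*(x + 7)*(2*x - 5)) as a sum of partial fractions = 32/(247*(2*x - 5)) + 8/(57*(x + 7)) - 8/(39*(x + 4))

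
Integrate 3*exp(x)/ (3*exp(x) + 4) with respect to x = log(3*exp(x) + 4) + C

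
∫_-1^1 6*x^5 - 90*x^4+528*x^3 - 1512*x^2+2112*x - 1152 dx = -3348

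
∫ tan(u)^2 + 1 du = tan(u) + C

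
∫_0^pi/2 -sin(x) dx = -1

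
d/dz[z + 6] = 1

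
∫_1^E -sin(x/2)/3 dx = -2*cos(1/2)/3 + 2*cos(E/2)/3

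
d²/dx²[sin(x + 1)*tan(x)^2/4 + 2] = 3*sin(x + 1)*tan(x)^4/2 + 7*sin(x + 1)*tan(x)^2/4 + sin(x + 1)/2 + cos(x + 1)*tan(x)^3 + cos(x + 1)*tan(x)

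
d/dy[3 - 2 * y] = -2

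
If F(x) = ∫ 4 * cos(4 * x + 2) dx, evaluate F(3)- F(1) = -sin(6) + sin(14)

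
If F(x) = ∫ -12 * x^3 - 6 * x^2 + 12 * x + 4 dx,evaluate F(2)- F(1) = -37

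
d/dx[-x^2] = -2*x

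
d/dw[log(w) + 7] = 1/w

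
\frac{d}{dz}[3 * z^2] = 6*z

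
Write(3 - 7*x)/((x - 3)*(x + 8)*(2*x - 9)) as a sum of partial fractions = -38/(25*(2*x - 9)) + 59/(275*(x + 8)) + 6/(11*(x - 3))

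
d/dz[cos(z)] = -sin(z)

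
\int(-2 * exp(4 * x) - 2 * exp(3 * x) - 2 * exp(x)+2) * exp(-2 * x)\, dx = -4*sinh(x) - 2*cosh(2*x) + C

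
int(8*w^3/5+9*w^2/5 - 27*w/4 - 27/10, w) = 2*w^4/5 + 3*w^3/5 - 27*w^2/8 - 27*w/10 + C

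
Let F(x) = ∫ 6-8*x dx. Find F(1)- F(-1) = 12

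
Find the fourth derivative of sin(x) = sin(x)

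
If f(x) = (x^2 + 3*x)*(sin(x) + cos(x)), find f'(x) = -x^2*sin(x) + x^2*cos(x) - x*sin(x) + 5*x*cos(x) + 3*sin(x) + 3*cos(x)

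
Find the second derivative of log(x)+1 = -1/x^2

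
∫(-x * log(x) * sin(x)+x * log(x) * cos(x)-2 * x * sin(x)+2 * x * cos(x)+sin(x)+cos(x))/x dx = sqrt(2)*(log(x) + 2)*sin(x + pi/4) + C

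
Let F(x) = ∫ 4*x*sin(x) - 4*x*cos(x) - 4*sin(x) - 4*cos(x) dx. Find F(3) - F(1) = 4*sqrt(2)*(sin(pi/4 + 1) - 3*sin(pi/4 + 3))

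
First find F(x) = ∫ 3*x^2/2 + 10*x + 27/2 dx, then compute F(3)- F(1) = 80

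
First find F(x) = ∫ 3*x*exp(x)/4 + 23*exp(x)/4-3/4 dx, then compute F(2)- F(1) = -23*E/4 - 3/4 + 13*exp(2)/2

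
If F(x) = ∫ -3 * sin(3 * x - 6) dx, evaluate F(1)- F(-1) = cos(3) - cos(9)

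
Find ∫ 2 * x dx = x^2 + C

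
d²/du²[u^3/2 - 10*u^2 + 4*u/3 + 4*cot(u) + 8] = 3*u - 20 + 8*cos(u)/sin(u)^3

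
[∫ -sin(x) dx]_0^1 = -1 + cos(1)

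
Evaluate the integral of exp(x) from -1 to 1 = E - exp(-1)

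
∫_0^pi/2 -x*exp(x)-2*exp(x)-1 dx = (1 + exp(pi/2))*(-pi/2 - 1) + 2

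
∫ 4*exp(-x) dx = -4*exp(-x) + C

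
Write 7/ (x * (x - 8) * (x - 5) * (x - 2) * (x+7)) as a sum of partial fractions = 1/(1620*(x + 7)) + 7/(324*(x - 2)) - 7/(540*(x - 5)) + 7/(2160*(x - 8)) - 1/(80*x)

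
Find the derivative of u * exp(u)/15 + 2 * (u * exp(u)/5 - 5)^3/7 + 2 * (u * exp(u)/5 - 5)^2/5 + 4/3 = 6*u^3*exp(3*u)/875 + 6*u^2*exp(3*u)/875 - 272*u^2*exp(2*u)/875 - 272*u*exp(2*u)/875 + 373*u*exp(u)/105 + 373*exp(u)/105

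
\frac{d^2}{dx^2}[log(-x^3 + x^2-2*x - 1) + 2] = (-3*x^4 + 4*x^3 - 2*x^2 + 10*x - 6)/(x^6 - 2*x^5 + 5*x^4 - 2*x^3 + 2*x^2 + 4*x + 1)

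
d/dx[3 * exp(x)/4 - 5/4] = 3*exp(x)/4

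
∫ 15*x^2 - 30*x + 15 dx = 5*x^3 - 15*x^2 + 15*x + C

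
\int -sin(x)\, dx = cos(x) + C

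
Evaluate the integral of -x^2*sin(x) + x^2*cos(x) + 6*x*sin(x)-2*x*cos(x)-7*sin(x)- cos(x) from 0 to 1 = -3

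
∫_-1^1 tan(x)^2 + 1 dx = 2*tan(1)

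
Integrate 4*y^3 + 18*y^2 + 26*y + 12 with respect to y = y^4 + 6*y^3 + 13*y^2 + 12*y + C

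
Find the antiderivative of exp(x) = exp(x) + C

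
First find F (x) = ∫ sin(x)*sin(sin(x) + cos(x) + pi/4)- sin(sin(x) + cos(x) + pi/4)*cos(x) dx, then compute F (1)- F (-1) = -cos(-sin(1) + cos(1) + pi/4) + cos(cos(1) + pi/4 + sin(1))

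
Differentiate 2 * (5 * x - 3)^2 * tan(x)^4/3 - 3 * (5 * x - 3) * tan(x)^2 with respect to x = (200*x^2*tan(x)^4/3 + 200*x^2*tan(x)^2/3 - 80*x*tan(x)^4 + 100*x*tan(x)^3/3 - 110*x*tan(x)^2 - 30*x + 24*tan(x)^4 - 20*tan(x)^3 + 42*tan(x)^2 - 15*tan(x) + 18)*tan(x)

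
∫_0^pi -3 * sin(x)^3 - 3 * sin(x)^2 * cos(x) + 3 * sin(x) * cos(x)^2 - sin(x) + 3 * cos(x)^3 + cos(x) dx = -4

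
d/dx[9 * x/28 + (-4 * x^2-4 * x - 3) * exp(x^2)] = -8*x^3*exp(x^2) - 8*x^2*exp(x^2) - 14*x*exp(x^2) - 4*exp(x^2) + 9/28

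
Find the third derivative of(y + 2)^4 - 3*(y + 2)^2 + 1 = 24*y + 48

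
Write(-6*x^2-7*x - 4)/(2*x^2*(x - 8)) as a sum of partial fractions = -111/(32*(x - 8)) + 15/(32*x) + 1/(4*x^2)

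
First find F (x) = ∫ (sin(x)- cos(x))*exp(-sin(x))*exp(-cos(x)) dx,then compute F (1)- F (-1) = -exp(-cos(1) + sin(1)) + exp(-sin(1) - cos(1))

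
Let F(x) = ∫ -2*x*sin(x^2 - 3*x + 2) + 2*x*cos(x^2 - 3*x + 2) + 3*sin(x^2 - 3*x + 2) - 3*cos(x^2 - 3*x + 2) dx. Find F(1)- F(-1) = -cos(6) - sin(6) + 1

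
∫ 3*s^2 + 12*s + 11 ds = s^3 + 6*s^2 + 11*s + C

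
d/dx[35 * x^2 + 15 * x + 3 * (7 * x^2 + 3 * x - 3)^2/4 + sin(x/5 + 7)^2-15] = 147*x^3 + 189*x^2/2 + 41*x/2 + sin(2*x/5 + 14)/5 + 3/2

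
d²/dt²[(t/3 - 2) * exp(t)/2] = t*exp(t)/6 - 2*exp(t)/3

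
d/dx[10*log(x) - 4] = 10/x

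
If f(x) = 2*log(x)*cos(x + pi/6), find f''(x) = -2*(x^2*log(x)*cos(x + pi/6) + 2*x*sin(x + pi/6) + cos(x + pi/6))/x^2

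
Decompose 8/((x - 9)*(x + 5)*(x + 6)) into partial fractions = 8/(15*(x + 6)) - 4/(7*(x + 5)) + 4/(105*(x - 9))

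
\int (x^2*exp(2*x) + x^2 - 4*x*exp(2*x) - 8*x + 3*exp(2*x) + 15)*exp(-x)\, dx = 2*(x - 3)^2*sinh(x) + C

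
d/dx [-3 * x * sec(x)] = -3*x*tan(x)*sec(x) - 3*sec(x)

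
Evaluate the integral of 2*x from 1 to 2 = 3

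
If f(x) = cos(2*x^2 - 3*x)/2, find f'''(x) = 32*x^3*sin(x*(2*x - 3)) - 72*x^2*sin(x*(2*x - 3)) + 54*x*sin(x*(2*x - 3)) - 24*x*cos(x*(2*x - 3)) - 27*sin(x*(2*x - 3))/2 + 18*cos(x*(2*x - 3))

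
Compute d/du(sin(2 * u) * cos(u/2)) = 3*cos(3*u/2)/4 + 5*cos(5*u/2)/4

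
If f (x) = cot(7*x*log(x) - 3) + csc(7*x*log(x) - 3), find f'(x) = -7*(log(x)*cos(7*x*log(x) - 3) + log(x) + cos(7*x*log(x) - 3) + 1)/sin(7*x*log(x) - 3)^2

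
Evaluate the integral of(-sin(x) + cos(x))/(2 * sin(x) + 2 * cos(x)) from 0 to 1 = log(cos(1) + sin(1))/2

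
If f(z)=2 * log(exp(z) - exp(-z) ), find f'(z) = (2*exp(2*z) + 2)/(exp(2*z) - 1)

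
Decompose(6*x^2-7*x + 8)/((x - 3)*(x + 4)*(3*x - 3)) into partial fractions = 44/(35*(x + 4)) - 7/(30*(x - 1)) + 41/(42*(x - 3))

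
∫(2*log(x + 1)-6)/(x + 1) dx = (log(x + 1) - 3)^2 + C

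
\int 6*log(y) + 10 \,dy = 2*y*(3*log(y) + 2) + C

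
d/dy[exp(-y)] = -exp(-y)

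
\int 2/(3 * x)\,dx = 2*log(x)/3 + C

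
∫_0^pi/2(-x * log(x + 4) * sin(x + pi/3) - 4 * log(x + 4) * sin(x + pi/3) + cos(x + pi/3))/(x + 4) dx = -sqrt(3)*log(pi/2 + 4)/2 - log(2)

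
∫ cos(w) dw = sin(w) + C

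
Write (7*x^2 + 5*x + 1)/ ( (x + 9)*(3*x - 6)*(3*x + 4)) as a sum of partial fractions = -61/(690*(3*x + 4)) + 523/(759*(x + 9)) + 13/(110*(x - 2))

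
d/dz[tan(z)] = cos(z)^(-2)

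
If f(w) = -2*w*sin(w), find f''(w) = 2*w*sin(w) - 4*cos(w)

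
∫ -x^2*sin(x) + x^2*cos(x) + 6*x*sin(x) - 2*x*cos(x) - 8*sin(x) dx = sqrt(2)*(x - 2)^2*sin(x + pi/4) + C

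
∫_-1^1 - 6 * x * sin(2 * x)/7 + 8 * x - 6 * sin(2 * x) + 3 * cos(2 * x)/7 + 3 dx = 6*cos(2)/7 + 6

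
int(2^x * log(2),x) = 2^x + C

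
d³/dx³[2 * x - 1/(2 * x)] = 3/x^4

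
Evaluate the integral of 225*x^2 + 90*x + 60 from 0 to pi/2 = 15*pi*(4 + 3*pi/2 + 5*pi^2/4)/2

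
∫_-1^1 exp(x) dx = E - exp(-1)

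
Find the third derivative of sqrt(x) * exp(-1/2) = 3*exp(-1/2)/(8*x^(5/2))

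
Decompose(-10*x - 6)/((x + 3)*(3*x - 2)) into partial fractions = -38/(11*(3*x - 2)) - 24/(11*(x + 3))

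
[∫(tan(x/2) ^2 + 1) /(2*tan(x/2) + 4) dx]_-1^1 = -log(2 - tan(1/2)) + log(tan(1/2) + 2)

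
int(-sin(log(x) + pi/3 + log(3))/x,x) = cos(log(3*x) + pi/3) + C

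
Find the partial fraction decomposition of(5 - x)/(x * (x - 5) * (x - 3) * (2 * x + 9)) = -4/(135*(2*x + 9)) - 1/(45*(x - 3)) + 1/(27*x)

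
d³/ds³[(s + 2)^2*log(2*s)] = (2*s^2 - 4*s + 8)/s^3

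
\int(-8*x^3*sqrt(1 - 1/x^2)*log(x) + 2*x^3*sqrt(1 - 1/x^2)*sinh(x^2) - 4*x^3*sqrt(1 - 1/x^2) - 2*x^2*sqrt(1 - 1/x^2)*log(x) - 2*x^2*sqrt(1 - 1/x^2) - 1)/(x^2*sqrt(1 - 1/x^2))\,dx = -2*x*(2*x + 1)*log(x) + cosh(x^2) + acsc(x) + C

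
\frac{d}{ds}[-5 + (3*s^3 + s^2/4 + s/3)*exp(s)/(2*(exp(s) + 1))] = (36*s^3*exp(s) + 108*s^2*exp(2*s) + 111*s^2*exp(s) + 6*s*exp(2*s) + 10*s*exp(s) + 4*exp(2*s) + 4*exp(s))/(24*exp(2*s) + 48*exp(s) + 24)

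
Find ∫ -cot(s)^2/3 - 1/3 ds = cot(s)/3 + C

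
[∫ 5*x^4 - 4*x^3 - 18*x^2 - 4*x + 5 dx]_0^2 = -30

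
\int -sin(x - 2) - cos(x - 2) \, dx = sqrt(2)*cos(x - 2 + pi/4) + C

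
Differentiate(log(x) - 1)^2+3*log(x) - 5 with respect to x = (2*log(x) + 1)/x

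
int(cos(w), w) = sin(w) + C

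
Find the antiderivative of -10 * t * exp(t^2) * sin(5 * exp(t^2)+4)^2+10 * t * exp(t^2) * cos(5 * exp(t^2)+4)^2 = sin(10*exp(t^2) + 8)/2 + C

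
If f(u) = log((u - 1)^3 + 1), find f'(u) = (3*u^2 - 6*u + 3)/(u^3 - 3*u^2 + 3*u)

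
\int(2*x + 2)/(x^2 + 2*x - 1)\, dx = log((x + 1)^2 - 2) + C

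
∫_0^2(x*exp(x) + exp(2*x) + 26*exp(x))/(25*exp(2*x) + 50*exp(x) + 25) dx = -1/2 + 27*exp(2)/(25*(1 + exp(2)))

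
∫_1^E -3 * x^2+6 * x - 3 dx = -(-1 + E)^3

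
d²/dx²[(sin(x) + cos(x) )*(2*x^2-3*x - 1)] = -2*sqrt(2)*x^2*sin(x + pi/4) - 5*x*sin(x) + 11*x*cos(x) + 11*sin(x) - cos(x)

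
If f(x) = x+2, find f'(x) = 1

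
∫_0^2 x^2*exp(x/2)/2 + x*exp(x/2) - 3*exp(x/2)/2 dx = -1 + E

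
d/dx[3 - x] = -1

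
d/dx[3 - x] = -1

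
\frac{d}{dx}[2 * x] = 2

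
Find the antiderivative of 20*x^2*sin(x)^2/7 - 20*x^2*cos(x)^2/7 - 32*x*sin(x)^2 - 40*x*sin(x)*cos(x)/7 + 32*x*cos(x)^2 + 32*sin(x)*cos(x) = 2*x*(56 - 5*x)*sin(2*x)/7 + C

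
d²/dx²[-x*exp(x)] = -x*exp(x) - 2*exp(x)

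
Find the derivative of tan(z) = cos(z)^(-2)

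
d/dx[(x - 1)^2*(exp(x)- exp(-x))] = (x^2*exp(2*x) + x^2 - 4*x - exp(2*x) + 3)*exp(-x)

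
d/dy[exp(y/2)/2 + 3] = exp(y/2)/4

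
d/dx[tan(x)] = cos(x)^(-2)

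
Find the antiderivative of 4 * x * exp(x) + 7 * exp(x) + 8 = (4*x + 3)*(exp(x) + 2) + C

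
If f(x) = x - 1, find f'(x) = 1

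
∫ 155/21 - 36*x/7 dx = -18*x^2/7 + 155*x/21 + C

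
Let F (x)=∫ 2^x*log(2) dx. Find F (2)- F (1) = 2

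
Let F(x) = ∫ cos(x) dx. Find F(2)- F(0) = sin(2)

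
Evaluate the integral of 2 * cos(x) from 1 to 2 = -2*sin(1) + 2*sin(2)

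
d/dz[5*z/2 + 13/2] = 5/2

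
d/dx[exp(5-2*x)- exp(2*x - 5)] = (-2*exp(4*x - 10) - 2)*exp(5 - 2*x)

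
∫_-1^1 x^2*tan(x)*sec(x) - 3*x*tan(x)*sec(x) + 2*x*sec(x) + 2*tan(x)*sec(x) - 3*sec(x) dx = -6*sec(1)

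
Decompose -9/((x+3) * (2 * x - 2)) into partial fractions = 9/(8*(x + 3)) - 9/(8*(x - 1))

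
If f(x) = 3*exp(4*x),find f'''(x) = 192*exp(4*x)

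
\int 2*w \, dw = w^2 + C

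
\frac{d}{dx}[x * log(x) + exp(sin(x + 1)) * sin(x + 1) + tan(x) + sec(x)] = exp(sin(x + 1))*sin(x + 1)*cos(x + 1) + exp(sin(x + 1))*cos(x + 1) + log(x) + tan(x)^2 + tan(x)*sec(x) + 2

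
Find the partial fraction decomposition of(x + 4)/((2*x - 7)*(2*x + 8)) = 1/(2*(2*x - 7))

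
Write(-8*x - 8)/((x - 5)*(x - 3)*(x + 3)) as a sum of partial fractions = 1/(3*(x + 3)) + 8/(3*(x - 3)) - 3/(x - 5)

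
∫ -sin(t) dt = cos(t) + C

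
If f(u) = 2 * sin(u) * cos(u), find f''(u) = -4*sin(2*u)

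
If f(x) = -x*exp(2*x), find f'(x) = -2*x*exp(2*x) - exp(2*x)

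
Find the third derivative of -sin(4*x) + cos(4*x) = 64*sin(4*x) + 64*cos(4*x)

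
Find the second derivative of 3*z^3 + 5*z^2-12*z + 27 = 18*z + 10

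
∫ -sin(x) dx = cos(x) + C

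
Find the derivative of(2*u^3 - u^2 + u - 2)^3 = 72*u^8 - 96*u^7 + 126*u^6 - 222*u^5 + 165*u^4 - 132*u^3 + 111*u^2 - 36*u + 12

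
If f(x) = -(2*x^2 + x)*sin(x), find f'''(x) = 2*x^2*cos(x) + 12*x*sin(x) + x*cos(x) + 3*sin(x) - 12*cos(x)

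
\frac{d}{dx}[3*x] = 3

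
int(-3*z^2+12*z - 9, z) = -z^3 + 6*z^2 - 9*z + C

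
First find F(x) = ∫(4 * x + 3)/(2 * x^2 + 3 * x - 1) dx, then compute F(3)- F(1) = -log(12) + log(78)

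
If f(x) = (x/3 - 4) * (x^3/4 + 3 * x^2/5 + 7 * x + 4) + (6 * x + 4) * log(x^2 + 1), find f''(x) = (15*x^6 - 72*x^5 + 28*x^4 + 36*x^3 - 109*x^2 + 468*x + 118)/(15*x^4 + 30*x^2 + 15)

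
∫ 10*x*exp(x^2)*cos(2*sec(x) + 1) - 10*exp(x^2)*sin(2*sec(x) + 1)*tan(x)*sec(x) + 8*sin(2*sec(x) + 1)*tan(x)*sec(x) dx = (5*exp(x^2) - 4)*cos(2*sec(x) + 1) + C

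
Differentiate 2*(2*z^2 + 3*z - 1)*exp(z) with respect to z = 4*z^2*exp(z) + 14*z*exp(z) + 4*exp(z)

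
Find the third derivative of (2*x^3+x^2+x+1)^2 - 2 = 480*x^3 + 240*x^2 + 120*x + 36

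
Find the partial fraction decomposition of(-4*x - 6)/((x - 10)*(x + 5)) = -14/(15*(x + 5)) - 46/(15*(x - 10))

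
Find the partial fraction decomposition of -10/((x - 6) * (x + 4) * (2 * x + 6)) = -1/(2*(x + 4)) + 5/(9*(x + 3)) - 1/(18*(x - 6))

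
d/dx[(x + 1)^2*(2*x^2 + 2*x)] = 8*x^3 + 18*x^2 + 12*x + 2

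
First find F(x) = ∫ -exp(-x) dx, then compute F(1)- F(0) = -1 + exp(-1)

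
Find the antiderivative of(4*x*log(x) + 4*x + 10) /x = 2*(2*x + 5)*log(x) + C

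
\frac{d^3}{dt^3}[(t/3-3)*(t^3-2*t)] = 8*t - 18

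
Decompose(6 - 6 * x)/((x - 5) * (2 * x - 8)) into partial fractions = 9/(x - 4) - 12/(x - 5)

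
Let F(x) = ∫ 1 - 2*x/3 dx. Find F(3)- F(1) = -2/3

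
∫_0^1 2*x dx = 1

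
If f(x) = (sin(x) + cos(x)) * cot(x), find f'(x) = -sqrt(2)*sin(x + pi/4) - cos(x)/sin(x)^2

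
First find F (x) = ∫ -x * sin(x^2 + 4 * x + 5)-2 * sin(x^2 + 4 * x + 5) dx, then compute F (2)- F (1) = cos(17)/2 - cos(10)/2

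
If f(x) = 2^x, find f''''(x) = 2^x*log(2)^4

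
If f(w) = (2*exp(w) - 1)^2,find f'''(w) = 32*exp(2*w) - 4*exp(w)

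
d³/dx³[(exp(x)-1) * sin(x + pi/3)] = -2*sqrt(2)*exp(x)*sin(x + pi/12) + cos(x + pi/3)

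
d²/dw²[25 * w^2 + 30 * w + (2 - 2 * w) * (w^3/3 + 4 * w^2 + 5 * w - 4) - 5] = -8*w^2 - 44*w + 46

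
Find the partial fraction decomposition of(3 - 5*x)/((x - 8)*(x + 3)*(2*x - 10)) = 9/(88*(x + 3)) + 11/(24*(x - 5)) - 37/(66*(x - 8))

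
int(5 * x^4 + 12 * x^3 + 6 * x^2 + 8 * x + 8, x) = x^5 + 3*x^4 + 2*x^3 + 4*x^2 + 8*x + C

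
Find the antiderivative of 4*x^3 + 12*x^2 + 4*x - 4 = x^4 + 4*x^3 + 2*x^2 - 4*x + C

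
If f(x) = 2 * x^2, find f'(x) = 4*x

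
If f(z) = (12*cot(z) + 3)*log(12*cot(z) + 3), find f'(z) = -12*(log(1 + 4/tan(z)) + 1 + log(3))/sin(z)^2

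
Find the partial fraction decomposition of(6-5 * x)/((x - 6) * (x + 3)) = -7/(3*(x + 3)) - 8/(3*(x - 6))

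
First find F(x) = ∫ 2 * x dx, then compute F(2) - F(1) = 3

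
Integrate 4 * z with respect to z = 2*z^2 + C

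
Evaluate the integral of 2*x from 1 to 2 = 3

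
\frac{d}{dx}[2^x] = 2^x*log(2)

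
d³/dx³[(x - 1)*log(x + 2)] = (-x - 8)/(x^3 + 6*x^2 + 12*x + 8)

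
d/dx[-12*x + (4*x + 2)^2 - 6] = 32*x + 4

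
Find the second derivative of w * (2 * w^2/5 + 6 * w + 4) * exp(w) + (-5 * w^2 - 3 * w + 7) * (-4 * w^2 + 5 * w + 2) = 2*w^3*exp(w)/5 + 42*w^2*exp(w)/5 + 240*w^2 + 152*w*exp(w)/5 - 78*w + 20*exp(w) - 106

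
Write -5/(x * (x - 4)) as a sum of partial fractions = -5/(4*(x - 4)) + 5/(4*x)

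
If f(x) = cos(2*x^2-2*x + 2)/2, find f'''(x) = 32*x^3*sin(2*(x^2 - x + 1)) - 48*x^2*sin(2*(x^2 - x + 1)) + 24*x*sin(2*(x^2 - x + 1)) - 24*x*cos(2*(x^2 - x + 1)) - 4*sin(2*(x^2 - x + 1)) + 12*cos(2*(x^2 - x + 1))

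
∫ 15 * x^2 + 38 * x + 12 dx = 5*x^3 + 19*x^2 + 12*x + C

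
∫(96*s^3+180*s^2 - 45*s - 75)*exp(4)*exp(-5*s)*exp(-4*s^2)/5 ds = (-12*s^2 - 15*s + 20*exp(4*s^2 + 5*s - 4) + 12)*exp(-4*s^2 - 5*s + 4)/5 + C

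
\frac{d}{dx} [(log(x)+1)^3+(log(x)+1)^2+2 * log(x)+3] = (3*log(x)^2 + 8*log(x) + 7)/x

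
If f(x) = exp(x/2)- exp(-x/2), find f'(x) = (exp(x) + 1)*exp(-x/2)/2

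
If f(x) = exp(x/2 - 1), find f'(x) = exp(x/2 - 1)/2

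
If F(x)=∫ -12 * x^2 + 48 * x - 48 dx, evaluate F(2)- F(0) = -32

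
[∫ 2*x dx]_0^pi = pi^2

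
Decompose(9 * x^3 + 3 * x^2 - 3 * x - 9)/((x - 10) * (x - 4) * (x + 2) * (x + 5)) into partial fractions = 116/(45*(x + 5)) - 7/(24*(x + 2)) - 67/(36*(x - 4)) + 343/(40*(x - 10))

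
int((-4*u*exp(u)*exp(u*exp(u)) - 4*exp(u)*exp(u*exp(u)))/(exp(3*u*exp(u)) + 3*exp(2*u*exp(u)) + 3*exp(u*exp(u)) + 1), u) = 2*(exp(2*u*exp(u)) + 2*exp(u*exp(u)) + 2)/(exp(2*u*exp(u)) + 2*exp(u*exp(u)) + 1) + C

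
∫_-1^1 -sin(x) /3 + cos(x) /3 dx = 2*sin(1)/3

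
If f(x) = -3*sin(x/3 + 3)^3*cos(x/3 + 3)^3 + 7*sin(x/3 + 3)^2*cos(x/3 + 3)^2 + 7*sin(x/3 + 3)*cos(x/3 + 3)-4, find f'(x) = 3*sin(x/3 + 3)^4*cos(x/3 + 3)^2 - 14*sin(x/3 + 3)^3*cos(x/3 + 3)/3 - 3*sin(x/3 + 3)^2*cos(x/3 + 3)^4 - 7*sin(x/3 + 3)^2/3 + 14*sin(x/3 + 3)*cos(x/3 + 3)^3/3 + 7*cos(x/3 + 3)^2/3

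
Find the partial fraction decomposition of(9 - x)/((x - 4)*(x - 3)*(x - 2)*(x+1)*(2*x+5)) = 184/(3861*(2*x + 5)) - 1/(18*(x + 1)) + 7/(54*(x - 2)) - 3/(22*(x - 3)) + 1/(26*(x - 4))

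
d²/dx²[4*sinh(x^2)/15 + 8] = 16*x^2*sinh(x^2)/15 + 8*cosh(x^2)/15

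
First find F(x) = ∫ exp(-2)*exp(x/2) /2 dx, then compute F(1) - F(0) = -exp(-2) + exp(-3/2)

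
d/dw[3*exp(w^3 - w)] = 9*w^2*exp(w^3 - w) - 3*exp(w^3 - w)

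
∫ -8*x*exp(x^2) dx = -4*exp(x^2) + C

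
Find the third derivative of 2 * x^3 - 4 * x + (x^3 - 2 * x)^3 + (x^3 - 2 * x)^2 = 504*x^6 - 1260*x^4 + 120*x^3 + 720*x^2 - 96*x - 36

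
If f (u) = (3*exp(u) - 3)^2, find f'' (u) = 36*exp(2*u) - 18*exp(u)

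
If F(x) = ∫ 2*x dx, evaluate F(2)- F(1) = 3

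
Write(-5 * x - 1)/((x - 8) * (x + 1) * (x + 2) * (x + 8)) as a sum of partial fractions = -13/(224*(x + 8)) + 3/(20*(x + 2)) - 4/(63*(x + 1)) - 41/(1440*(x - 8))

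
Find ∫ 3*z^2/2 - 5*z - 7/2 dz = z^3/2 - 5*z^2/2 - 7*z/2 + C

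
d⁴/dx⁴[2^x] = 2^x*log(2)^4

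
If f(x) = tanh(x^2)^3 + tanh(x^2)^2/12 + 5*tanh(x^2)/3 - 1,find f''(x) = 48*x^2*tanh(x^2)^5 + 2*x^2*tanh(x^2)^4 - 176*x^2*tanh(x^2)^3/3 - 8*x^2*tanh(x^2)^2/3 + 32*x^2*tanh(x^2)/3 + 2*x^2/3 - 6*tanh(x^2)^4 - tanh(x^2)^3/3 + 8*tanh(x^2)^2/3 + tanh(x^2)/3 + 10/3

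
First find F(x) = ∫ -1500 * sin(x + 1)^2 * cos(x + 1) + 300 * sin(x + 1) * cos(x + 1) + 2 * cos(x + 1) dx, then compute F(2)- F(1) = -75*cos(6) - 373*sin(3) + 75*cos(4) - 125*sin(6) + 125*sin(9) + 373*sin(2)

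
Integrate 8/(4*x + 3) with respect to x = 2*log(4*x + 3) + C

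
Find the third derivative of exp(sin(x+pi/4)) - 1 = -(sin(3*x + pi/4) + 6*cos(2*x) + cos(x + pi/4))*exp(sqrt(2)*sin(x)/2)*exp(sqrt(2)*cos(x)/2)/4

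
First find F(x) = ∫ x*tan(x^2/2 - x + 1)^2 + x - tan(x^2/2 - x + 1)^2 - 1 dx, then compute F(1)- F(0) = -tan(1) + tan(1/2)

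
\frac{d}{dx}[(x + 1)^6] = 6*x^5 + 30*x^4 + 60*x^3 + 60*x^2 + 30*x + 6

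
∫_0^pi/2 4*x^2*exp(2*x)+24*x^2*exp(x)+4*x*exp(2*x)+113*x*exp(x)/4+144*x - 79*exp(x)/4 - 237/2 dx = -50 + pi*exp(pi/2)/8 + 3*pi/4 + 2*(-5 + pi*exp(pi/2)/2 + 3*pi)^2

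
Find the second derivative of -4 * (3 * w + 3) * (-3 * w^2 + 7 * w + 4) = 216*w - 96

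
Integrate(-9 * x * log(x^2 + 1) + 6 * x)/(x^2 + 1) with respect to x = 3*(4 - 3*log(x^2 + 1))*log(x^2 + 1)/4 + C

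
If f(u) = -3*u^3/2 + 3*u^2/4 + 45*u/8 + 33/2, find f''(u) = 3/2 - 9*u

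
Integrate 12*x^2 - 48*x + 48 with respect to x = 4*x^3 - 24*x^2 + 48*x + C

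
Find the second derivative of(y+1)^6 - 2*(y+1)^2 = 30*y^4 + 120*y^3 + 180*y^2 + 120*y + 26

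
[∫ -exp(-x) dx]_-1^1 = -E + exp(-1)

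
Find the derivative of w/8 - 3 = 1/8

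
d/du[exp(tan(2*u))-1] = 2*exp(tan(2*u))/cos(2*u)^2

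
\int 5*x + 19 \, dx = 5*x^2/2 + 19*x + C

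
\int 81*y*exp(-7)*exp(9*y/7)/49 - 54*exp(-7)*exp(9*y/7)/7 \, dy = (9*y - 49)*exp(9*y/7 - 7)/7 + C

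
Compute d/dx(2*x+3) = 2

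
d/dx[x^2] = 2*x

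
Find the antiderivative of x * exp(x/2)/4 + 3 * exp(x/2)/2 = (x + 4)*exp(x/2)/2 + C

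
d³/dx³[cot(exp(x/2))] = -3*(-1 + sin(exp(x/2))^(-2))^2*exp(3*x/2)/4 + 3*exp(3*x/2)/4 - exp(3*x/2)/sin(exp(x/2))^2 - exp(x/2)/(8*sin(exp(x/2))^2) + 3*exp(x)*cos(exp(x/2))/(4*sin(exp(x/2))^3)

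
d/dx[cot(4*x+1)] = -4/sin(4*x + 1)^2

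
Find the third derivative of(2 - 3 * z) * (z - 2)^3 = 120 - 72*z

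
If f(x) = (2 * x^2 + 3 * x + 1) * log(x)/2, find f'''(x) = (4*x^2 - 3*x + 2)/(2*x^3)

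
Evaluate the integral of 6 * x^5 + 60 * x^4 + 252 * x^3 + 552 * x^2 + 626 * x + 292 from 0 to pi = -117 - 2*(2 + pi)^2 + (1 + (2 + pi)^2)^3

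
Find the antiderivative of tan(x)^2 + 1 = tan(x) + C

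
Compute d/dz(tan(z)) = cos(z)^(-2)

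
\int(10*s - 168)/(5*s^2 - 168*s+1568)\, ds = log((5*s - 84)^2/784 + 1) + C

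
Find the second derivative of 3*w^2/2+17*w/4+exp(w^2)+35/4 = 4*w^2*exp(w^2) + 2*exp(w^2) + 3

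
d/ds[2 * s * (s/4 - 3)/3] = s/3 - 2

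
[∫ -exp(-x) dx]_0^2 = -1 + exp(-2)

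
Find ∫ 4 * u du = 2*u^2 + C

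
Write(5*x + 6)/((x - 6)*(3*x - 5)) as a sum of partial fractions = -43/(13*(3*x - 5)) + 36/(13*(x - 6))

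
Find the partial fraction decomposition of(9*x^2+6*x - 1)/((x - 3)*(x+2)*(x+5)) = 97/(12*(x + 5)) - 23/(15*(x + 2)) + 49/(20*(x - 3))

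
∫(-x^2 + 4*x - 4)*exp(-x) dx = ((x - 1)^2 + 1)*exp(-x) + C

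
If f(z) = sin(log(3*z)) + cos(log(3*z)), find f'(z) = sqrt(2)*cos(log(z) + pi/4 + log(3))/z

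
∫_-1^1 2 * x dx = 0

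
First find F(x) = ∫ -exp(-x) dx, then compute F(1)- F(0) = -1 + exp(-1)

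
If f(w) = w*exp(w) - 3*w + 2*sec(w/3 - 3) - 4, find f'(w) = w*exp(w) + exp(w) + 2*tan(w/3 - 3)*sec(w/3 - 3)/3 - 3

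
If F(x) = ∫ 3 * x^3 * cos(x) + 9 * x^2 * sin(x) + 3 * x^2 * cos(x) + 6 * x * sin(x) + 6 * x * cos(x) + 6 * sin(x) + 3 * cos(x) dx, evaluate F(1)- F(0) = 15*sin(1)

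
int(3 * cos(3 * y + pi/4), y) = sin(3*y + pi/4) + C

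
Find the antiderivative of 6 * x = 3*x^2 + C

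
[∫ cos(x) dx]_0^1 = sin(1)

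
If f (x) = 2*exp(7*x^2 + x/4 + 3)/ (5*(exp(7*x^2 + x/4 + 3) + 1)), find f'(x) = (56*x*exp(7*x^2 + x/4 + 3) + exp(7*x^2 + x/4 + 3))/(20*exp(3)*exp(x/4)*exp(7*x^2) + 10*exp(6)*exp(x/2)*exp(14*x^2) + 10)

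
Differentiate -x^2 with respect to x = -2*x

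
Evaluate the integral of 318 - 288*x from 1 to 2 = -114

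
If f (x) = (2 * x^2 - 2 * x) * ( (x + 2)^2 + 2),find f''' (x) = 48*x + 36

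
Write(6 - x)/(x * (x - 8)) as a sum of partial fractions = -1/(4*(x - 8)) - 3/(4*x)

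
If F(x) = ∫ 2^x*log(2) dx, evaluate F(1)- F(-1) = 3/2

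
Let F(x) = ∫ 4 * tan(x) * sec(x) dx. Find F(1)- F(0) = -4 + 4*sec(1)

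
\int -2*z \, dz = -z^2 + C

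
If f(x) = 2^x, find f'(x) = 2^x*log(2)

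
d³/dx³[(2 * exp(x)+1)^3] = 216*exp(3*x) + 96*exp(2*x) + 6*exp(x)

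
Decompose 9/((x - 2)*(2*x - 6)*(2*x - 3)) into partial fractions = 6/(2*x - 3) - 9/(2*(x - 2)) + 3/(2*(x - 3))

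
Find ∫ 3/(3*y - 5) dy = log(5 - 3*y) + C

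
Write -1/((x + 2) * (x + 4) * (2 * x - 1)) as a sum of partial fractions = -4/(45*(2*x - 1)) - 1/(18*(x + 4)) + 1/(10*(x + 2))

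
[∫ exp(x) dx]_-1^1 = E - exp(-1)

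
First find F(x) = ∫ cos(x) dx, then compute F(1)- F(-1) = 2*sin(1)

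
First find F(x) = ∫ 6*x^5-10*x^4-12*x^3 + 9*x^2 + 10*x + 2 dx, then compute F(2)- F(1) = -6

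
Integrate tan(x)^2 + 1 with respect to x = tan(x) + C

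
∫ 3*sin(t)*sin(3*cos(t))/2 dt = cos(3*cos(t))/2 + C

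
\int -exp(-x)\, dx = exp(-x) + C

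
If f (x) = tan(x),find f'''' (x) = 24*tan(x)^5 + 40*tan(x)^3 + 16*tan(x)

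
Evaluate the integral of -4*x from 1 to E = (-1 + E)*(-2*E - 2)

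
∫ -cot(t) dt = log(csc(t)) + C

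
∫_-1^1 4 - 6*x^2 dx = 4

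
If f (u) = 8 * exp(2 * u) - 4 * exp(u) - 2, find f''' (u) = 64*exp(2*u) - 4*exp(u)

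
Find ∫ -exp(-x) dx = exp(-x) + C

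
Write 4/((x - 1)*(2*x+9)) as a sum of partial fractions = -8/(11*(2*x + 9)) + 4/(11*(x - 1))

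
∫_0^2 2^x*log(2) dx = 3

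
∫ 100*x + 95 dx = 50*x^2 + 95*x + C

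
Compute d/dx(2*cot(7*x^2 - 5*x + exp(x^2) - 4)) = 2*(-2*x*exp(x^2) - 14*x + 5)/sin(7*x^2 - 5*x + exp(x^2) - 4)^2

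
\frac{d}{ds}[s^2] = 2*s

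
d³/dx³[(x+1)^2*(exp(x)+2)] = x^2*exp(x) + 8*x*exp(x) + 13*exp(x)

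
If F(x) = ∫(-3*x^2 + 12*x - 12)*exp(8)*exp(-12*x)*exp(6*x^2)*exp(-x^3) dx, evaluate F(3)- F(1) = -E + exp(-1)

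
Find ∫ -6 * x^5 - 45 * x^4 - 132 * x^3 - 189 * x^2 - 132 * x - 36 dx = -x^6 - 9*x^5 - 33*x^4 - 63*x^3 - 66*x^2 - 36*x + C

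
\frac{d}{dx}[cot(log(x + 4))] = -1/((x + 4)*sin(log(x + 4))^2)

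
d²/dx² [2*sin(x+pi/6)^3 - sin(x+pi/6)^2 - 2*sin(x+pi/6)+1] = -6*sin(x + pi/6)^3 + 2*sin(x + pi/6)^2 + 12*sin(x + pi/6)*cos(x + pi/6)^2 + 2*sin(x + pi/6) - 2*cos(x + pi/6)^2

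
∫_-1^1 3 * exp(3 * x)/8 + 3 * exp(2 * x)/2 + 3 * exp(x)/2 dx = -(exp(-1)/2 + 1)^3 + (1 + E/2)^3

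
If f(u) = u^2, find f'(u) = 2*u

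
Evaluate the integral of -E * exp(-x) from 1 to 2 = -1 + exp(-1)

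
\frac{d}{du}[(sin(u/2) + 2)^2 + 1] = sin(u)/2 + 2*cos(u/2)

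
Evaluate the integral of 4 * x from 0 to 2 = 8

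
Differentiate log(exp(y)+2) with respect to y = exp(y)/(exp(y) + 2)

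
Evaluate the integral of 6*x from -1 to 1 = 0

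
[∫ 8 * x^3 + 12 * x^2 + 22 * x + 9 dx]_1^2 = 100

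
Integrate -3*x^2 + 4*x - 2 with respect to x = -x^3 + 2*x^2 - 2*x + C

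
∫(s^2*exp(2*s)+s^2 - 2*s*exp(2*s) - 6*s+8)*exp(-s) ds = 2*(s - 2)^2*sinh(s) + C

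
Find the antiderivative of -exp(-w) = exp(-w) + C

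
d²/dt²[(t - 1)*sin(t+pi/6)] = -t*sin(t + pi/6) + sin(t + pi/6) + 2*cos(t + pi/6)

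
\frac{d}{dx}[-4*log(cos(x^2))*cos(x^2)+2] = 8*x*(log(cos(x^2)) + 1)*sin(x^2)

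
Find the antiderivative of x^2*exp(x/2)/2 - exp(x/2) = ((x - 2)^2 + 2)*exp(x/2) + C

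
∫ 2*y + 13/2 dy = y^2 + 13*y/2 + C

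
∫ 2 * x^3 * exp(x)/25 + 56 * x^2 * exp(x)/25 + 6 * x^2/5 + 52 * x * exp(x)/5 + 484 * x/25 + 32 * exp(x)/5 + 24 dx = 2*(x^2 + 25*x + 80)*(x*exp(x) + 5*x - 4)/25 + C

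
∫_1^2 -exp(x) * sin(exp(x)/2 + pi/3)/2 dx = cos(pi/3 + exp(2)/2) - cos(pi/3 + E/2)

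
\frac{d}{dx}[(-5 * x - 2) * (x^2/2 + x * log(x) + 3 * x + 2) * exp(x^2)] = -5*x^4*exp(x^2) - 10*x^3*exp(x^2)*log(x) - 32*x^3*exp(x^2) - 4*x^2*exp(x^2)*log(x) - 79*x^2*exp(x^2)/2 - 10*x*exp(x^2)*log(x) - 45*x*exp(x^2) - 2*exp(x^2)*log(x) - 18*exp(x^2)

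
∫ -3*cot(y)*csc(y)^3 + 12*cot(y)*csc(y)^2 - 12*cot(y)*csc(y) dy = (csc(y) - 2)^3 + C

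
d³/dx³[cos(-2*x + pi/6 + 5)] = -8*sin(-2*x + pi/6 + 5)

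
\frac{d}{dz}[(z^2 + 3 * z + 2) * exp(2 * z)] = 2*z^2*exp(2*z) + 8*z*exp(2*z) + 7*exp(2*z)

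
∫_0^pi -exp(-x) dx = -1 + exp(-pi)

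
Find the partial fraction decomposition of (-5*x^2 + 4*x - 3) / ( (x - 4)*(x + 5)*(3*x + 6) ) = -148/(81*(x + 5)) + 31/(54*(x + 2)) - 67/(162*(x - 4))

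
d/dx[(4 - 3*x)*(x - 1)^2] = -9*x^2 + 20*x - 11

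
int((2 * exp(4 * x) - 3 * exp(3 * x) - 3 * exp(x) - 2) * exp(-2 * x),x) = -6*sinh(x) + 2*cosh(2*x) + C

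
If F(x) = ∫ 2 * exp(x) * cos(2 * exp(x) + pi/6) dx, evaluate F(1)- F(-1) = -sin(pi/6 + 2*exp(-1)) + sin(pi/6 + 2*E)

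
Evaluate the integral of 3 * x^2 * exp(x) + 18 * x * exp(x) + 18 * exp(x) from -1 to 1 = 3*exp(-1) + 21*E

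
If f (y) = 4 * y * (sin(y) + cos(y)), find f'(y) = 4*sqrt(2)*(y*cos(y + pi/4) + sin(y + pi/4))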